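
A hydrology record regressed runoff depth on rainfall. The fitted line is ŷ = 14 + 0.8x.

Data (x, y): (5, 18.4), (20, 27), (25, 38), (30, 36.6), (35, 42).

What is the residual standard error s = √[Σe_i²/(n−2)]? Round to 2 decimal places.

x=5: ŷ = 14 + 0.8·5 = 18; e = 18.4 − 18 = 0.4
x=20: ŷ = 14 + 0.8·20 = 30; e = 27 − 30 = -3
x=25: ŷ = 14 + 0.8·25 = 34; e = 38 − 34 = 4
x=30: ŷ = 14 + 0.8·30 = 38; e = 36.6 − 38 = -1.4
x=35: ŷ = 14 + 0.8·35 = 42; e = 42 − 42 = 0
SSE = 0.16 + 9 + 16 + 1.96 + 0 = 27.12
s = √(27.12/3) = √9.04 ≈ 3.01

s = 3.01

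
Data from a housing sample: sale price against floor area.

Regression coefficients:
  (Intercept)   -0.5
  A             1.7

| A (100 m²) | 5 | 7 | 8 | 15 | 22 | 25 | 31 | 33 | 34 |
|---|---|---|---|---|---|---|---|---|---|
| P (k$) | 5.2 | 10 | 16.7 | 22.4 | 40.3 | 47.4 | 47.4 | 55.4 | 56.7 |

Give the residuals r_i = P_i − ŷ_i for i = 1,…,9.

A=5: ŷ = -0.5 + 1.7·5 = 8; r = 5.2 − 8 = -2.8
A=7: ŷ = -0.5 + 1.7·7 = 11.4; r = 10 − 11.4 = -1.4
A=8: ŷ = -0.5 + 1.7·8 = 13.1; r = 16.7 − 13.1 = 3.6
A=15: ŷ = -0.5 + 1.7·15 = 25; r = 22.4 − 25 = -2.6
A=22: ŷ = -0.5 + 1.7·22 = 36.9; r = 40.3 − 36.9 = 3.4
A=25: ŷ = -0.5 + 1.7·25 = 42; r = 47.4 − 42 = 5.4
A=31: ŷ = -0.5 + 1.7·31 = 52.2; r = 47.4 − 52.2 = -4.8
A=33: ŷ = -0.5 + 1.7·33 = 55.6; r = 55.4 − 55.6 = -0.2
A=34: ŷ = -0.5 + 1.7·34 = 57.3; r = 56.7 − 57.3 = -0.6

-2.8, -1.4, 3.6, -2.6, 3.4, 5.4, -4.8, -0.2, -0.6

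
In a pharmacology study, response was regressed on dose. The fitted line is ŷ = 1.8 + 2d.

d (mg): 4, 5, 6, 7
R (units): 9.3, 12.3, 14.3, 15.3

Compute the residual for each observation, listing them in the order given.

-0.5, 0.5, 0.5, -0.5

d=4: ŷ = 1.8 + 2·4 = 9.8; e = 9.3 − 9.8 = -0.5
d=5: ŷ = 1.8 + 2·5 = 11.8; e = 12.3 − 11.8 = 0.5
d=6: ŷ = 1.8 + 2·6 = 13.8; e = 14.3 − 13.8 = 0.5
d=7: ŷ = 1.8 + 2·7 = 15.8; e = 15.3 − 15.8 = -0.5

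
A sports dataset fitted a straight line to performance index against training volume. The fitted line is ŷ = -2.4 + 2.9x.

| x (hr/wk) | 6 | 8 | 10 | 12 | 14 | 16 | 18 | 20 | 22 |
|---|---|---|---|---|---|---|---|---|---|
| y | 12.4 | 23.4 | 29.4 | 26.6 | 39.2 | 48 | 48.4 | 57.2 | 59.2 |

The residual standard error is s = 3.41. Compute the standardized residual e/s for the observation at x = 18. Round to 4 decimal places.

ŷ = -2.4 + 2.9·18 = 49.8
e = 48.4 − 49.8 = -1.4
e/s = -1.4 / 3.41 = -0.4106

-0.4106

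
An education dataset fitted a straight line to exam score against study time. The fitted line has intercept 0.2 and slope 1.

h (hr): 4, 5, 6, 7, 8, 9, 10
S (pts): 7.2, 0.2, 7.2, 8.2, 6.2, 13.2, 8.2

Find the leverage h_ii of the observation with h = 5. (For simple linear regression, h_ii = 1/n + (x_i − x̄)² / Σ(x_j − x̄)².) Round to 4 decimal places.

h̄ = (4 + 5 + 6 + 7 + 8 + 9 + 10)/7 = 7
Σ(h − h̄)² = 9 + 4 + 1 + 0 + 1 + 4 + 9 = 28
h = 1/7 + (-2)²/28 = 0.142857 + 0.142857 = 0.2857

h = 0.2857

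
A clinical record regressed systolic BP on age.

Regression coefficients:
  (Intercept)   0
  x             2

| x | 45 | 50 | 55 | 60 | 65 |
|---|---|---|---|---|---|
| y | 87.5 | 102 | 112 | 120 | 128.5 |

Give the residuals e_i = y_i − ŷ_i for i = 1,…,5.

x=45: ŷ = 2·45 = 90; e = 87.5 − 90 = -2.5
x=50: ŷ = 2·50 = 100; e = 102 − 100 = 2
x=55: ŷ = 2·55 = 110; e = 112 − 110 = 2
x=60: ŷ = 2·60 = 120; e = 120 − 120 = 0
x=65: ŷ = 2·65 = 130; e = 128.5 − 130 = -1.5

-2.5, 2, 2, 0, -1.5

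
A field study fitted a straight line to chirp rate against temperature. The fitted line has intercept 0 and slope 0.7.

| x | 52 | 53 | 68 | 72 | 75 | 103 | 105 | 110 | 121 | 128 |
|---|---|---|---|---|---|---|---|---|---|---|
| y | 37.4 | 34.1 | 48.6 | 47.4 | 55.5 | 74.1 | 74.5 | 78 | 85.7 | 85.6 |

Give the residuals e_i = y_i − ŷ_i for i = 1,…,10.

1, -3, 1, -3, 3, 2, 1, 1, 1, -4

x=52: ŷ = 0.7·52 = 36.4; e = 37.4 − 36.4 = 1
x=53: ŷ = 0.7·53 = 37.1; e = 34.1 − 37.1 = -3
x=68: ŷ = 0.7·68 = 47.6; e = 48.6 − 47.6 = 1
x=72: ŷ = 0.7·72 = 50.4; e = 47.4 − 50.4 = -3
x=75: ŷ = 0.7·75 = 52.5; e = 55.5 − 52.5 = 3
x=103: ŷ = 0.7·103 = 72.1; e = 74.1 − 72.1 = 2
x=105: ŷ = 0.7·105 = 73.5; e = 74.5 − 73.5 = 1
x=110: ŷ = 0.7·110 = 77; e = 78 − 77 = 1
x=121: ŷ = 0.7·121 = 84.7; e = 85.7 − 84.7 = 1
x=128: ŷ = 0.7·128 = 89.6; e = 85.6 − 89.6 = -4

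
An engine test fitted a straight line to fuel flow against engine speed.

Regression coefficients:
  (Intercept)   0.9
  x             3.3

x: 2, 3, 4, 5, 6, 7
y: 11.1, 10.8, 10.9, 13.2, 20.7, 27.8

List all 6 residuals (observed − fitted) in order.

3.6, 0, -3.2, -4.2, 0, 3.8

x=2: ŷ = 0.9 + 3.3·2 = 7.5; r = 11.1 − 7.5 = 3.6
x=3: ŷ = 0.9 + 3.3·3 = 10.8; r = 10.8 − 10.8 = 0
x=4: ŷ = 0.9 + 3.3·4 = 14.1; r = 10.9 − 14.1 = -3.2
x=5: ŷ = 0.9 + 3.3·5 = 17.4; r = 13.2 − 17.4 = -4.2
x=6: ŷ = 0.9 + 3.3·6 = 20.7; r = 20.7 − 20.7 = 0
x=7: ŷ = 0.9 + 3.3·7 = 24; r = 27.8 − 24 = 3.8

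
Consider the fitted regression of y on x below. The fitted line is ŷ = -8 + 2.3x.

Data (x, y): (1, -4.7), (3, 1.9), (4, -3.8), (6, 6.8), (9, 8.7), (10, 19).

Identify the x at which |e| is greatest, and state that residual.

x = 4, e = -5

x=1: ŷ = -8 + 2.3·1 = -5.7; e = -4.7 − (-5.7) = 1
x=3: ŷ = -8 + 2.3·3 = -1.1; e = 1.9 − (-1.1) = 3
x=4: ŷ = -8 + 2.3·4 = 1.2; e = -3.8 − 1.2 = -5
x=6: ŷ = -8 + 2.3·6 = 5.8; e = 6.8 − 5.8 = 1
x=9: ŷ = -8 + 2.3·9 = 12.7; e = 8.7 − 12.7 = -4
x=10: ŷ = -8 + 2.3·10 = 15; e = 19 − 15 = 4
Largest |e| is 5 at x = 4, residual -5.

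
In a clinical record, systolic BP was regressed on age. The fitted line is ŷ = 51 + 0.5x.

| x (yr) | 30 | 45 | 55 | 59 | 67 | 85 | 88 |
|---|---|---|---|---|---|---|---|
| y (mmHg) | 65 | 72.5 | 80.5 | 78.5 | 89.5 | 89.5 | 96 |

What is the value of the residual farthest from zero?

r = 5

x=30: ŷ = 51 + 0.5·30 = 66; r = 65 − 66 = -1
x=45: ŷ = 51 + 0.5·45 = 73.5; r = 72.5 − 73.5 = -1
x=55: ŷ = 51 + 0.5·55 = 78.5; r = 80.5 − 78.5 = 2
x=59: ŷ = 51 + 0.5·59 = 80.5; r = 78.5 − 80.5 = -2
x=67: ŷ = 51 + 0.5·67 = 84.5; r = 89.5 − 84.5 = 5
x=85: ŷ = 51 + 0.5·85 = 93.5; r = 89.5 − 93.5 = -4
x=88: ŷ = 51 + 0.5·88 = 95; r = 96 − 95 = 1
Largest |r| is 5 at x = 67, residual 5.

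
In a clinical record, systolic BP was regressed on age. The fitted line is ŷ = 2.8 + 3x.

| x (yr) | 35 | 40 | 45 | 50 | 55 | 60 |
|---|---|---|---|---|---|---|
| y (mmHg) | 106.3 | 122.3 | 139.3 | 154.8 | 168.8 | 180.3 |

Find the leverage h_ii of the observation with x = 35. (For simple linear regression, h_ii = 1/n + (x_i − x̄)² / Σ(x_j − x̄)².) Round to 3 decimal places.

h = 0.524

x̄ = (35 + 40 + 45 + 50 + 55 + 60)/6 = 47.5
Σ(x − x̄)² = 156.25 + 56.25 + 6.25 + 6.25 + 56.25 + 156.25 = 437.5
h = 1/6 + (-12.5)²/437.5 = 0.166667 + 0.357143 = 0.524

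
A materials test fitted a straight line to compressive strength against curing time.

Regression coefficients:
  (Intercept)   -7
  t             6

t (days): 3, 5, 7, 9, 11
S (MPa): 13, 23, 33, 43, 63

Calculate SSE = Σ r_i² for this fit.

SSE = 40

t=3: ŷ = -7 + 6·3 = 11; r = 13 − 11 = 2
t=5: ŷ = -7 + 6·5 = 23; r = 23 − 23 = 0
t=7: ŷ = -7 + 6·7 = 35; r = 33 − 35 = -2
t=9: ŷ = -7 + 6·9 = 47; r = 43 − 47 = -4
t=11: ŷ = -7 + 6·11 = 59; r = 63 − 59 = 4
SSE = 4 + 0 + 4 + 16 + 16 = 40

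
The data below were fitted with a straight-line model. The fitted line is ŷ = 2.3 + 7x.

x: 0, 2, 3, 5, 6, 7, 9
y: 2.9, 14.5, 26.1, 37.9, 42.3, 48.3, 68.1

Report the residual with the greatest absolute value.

x=0: ŷ = 2.3 + 7·0 = 2.3; e = 2.9 − 2.3 = 0.6
x=2: ŷ = 2.3 + 7·2 = 16.3; e = 14.5 − 16.3 = -1.8
x=3: ŷ = 2.3 + 7·3 = 23.3; e = 26.1 − 23.3 = 2.8
x=5: ŷ = 2.3 + 7·5 = 37.3; e = 37.9 − 37.3 = 0.6
x=6: ŷ = 2.3 + 7·6 = 44.3; e = 42.3 − 44.3 = -2
x=7: ŷ = 2.3 + 7·7 = 51.3; e = 48.3 − 51.3 = -3
x=9: ŷ = 2.3 + 7·9 = 65.3; e = 68.1 − 65.3 = 2.8
Largest |e| is 3 at x = 7, residual -3.

e = -3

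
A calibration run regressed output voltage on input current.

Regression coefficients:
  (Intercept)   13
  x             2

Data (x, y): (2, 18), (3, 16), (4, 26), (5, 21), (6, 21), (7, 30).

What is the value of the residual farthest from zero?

x=2: ŷ = 13 + 2·2 = 17; e = 18 − 17 = 1
x=3: ŷ = 13 + 2·3 = 19; e = 16 − 19 = -3
x=4: ŷ = 13 + 2·4 = 21; e = 26 − 21 = 5
x=5: ŷ = 13 + 2·5 = 23; e = 21 − 23 = -2
x=6: ŷ = 13 + 2·6 = 25; e = 21 − 25 = -4
x=7: ŷ = 13 + 2·7 = 27; e = 30 − 27 = 3
Largest |e| is 5 at x = 4, residual 5.

e = 5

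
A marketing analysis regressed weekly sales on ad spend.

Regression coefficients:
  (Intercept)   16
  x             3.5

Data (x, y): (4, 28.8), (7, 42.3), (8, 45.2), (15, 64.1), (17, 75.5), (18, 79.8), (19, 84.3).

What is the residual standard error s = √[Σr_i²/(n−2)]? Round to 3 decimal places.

s = 2.423

x=4: ŷ = 16 + 3.5·4 = 30; r = 28.8 − 30 = -1.2
x=7: ŷ = 16 + 3.5·7 = 40.5; r = 42.3 − 40.5 = 1.8
x=8: ŷ = 16 + 3.5·8 = 44; r = 45.2 − 44 = 1.2
x=15: ŷ = 16 + 3.5·15 = 68.5; r = 64.1 − 68.5 = -4.4
x=17: ŷ = 16 + 3.5·17 = 75.5; r = 75.5 − 75.5 = 0
x=18: ŷ = 16 + 3.5·18 = 79; r = 79.8 − 79 = 0.8
x=19: ŷ = 16 + 3.5·19 = 82.5; r = 84.3 − 82.5 = 1.8
SSE = 1.44 + 3.24 + 1.44 + 19.36 + 0 + 0.64 + 3.24 = 29.36
s = √(29.36/5) = √5.872 ≈ 2.423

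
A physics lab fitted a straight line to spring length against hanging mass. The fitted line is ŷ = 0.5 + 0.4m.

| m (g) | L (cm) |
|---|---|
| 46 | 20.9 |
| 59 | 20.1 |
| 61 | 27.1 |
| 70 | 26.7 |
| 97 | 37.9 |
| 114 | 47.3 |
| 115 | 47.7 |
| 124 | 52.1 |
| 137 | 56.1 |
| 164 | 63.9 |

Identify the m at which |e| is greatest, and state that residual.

m=46: ŷ = 0.5 + 0.4·46 = 18.9; e = 20.9 − 18.9 = 2
m=59: ŷ = 0.5 + 0.4·59 = 24.1; e = 20.1 − 24.1 = -4
m=61: ŷ = 0.5 + 0.4·61 = 24.9; e = 27.1 − 24.9 = 2.2
m=70: ŷ = 0.5 + 0.4·70 = 28.5; e = 26.7 − 28.5 = -1.8
m=97: ŷ = 0.5 + 0.4·97 = 39.3; e = 37.9 − 39.3 = -1.4
m=114: ŷ = 0.5 + 0.4·114 = 46.1; e = 47.3 − 46.1 = 1.2
m=115: ŷ = 0.5 + 0.4·115 = 46.5; e = 47.7 − 46.5 = 1.2
m=124: ŷ = 0.5 + 0.4·124 = 50.1; e = 52.1 − 50.1 = 2
m=137: ŷ = 0.5 + 0.4·137 = 55.3; e = 56.1 − 55.3 = 0.8
m=164: ŷ = 0.5 + 0.4·164 = 66.1; e = 63.9 − 66.1 = -2.2
Largest |e| is 4 at m = 59, residual -4.

m = 59, e = -4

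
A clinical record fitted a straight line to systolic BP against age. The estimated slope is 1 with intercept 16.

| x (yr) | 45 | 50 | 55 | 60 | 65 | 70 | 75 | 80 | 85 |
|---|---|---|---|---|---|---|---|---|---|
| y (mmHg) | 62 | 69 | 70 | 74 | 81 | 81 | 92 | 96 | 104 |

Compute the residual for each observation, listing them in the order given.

1, 3, -1, -2, 0, -5, 1, 0, 3

x=45: ŷ = 16 + 45 = 61; r = 62 − 61 = 1
x=50: ŷ = 16 + 50 = 66; r = 69 − 66 = 3
x=55: ŷ = 16 + 55 = 71; r = 70 − 71 = -1
x=60: ŷ = 16 + 60 = 76; r = 74 − 76 = -2
x=65: ŷ = 16 + 65 = 81; r = 81 − 81 = 0
x=70: ŷ = 16 + 70 = 86; r = 81 − 86 = -5
x=75: ŷ = 16 + 75 = 91; r = 92 − 91 = 1
x=80: ŷ = 16 + 80 = 96; r = 96 − 96 = 0
x=85: ŷ = 16 + 85 = 101; r = 104 − 101 = 3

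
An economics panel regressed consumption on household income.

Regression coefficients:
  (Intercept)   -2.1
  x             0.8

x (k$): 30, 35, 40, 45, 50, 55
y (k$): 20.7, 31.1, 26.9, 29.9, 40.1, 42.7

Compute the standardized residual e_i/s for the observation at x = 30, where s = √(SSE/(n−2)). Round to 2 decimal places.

x=30: ŷ = -2.1 + 0.8·30 = 21.9; e = 20.7 − 21.9 = -1.2
x=35: ŷ = -2.1 + 0.8·35 = 25.9; e = 31.1 − 25.9 = 5.2
x=40: ŷ = -2.1 + 0.8·40 = 29.9; e = 26.9 − 29.9 = -3
x=45: ŷ = -2.1 + 0.8·45 = 33.9; e = 29.9 − 33.9 = -4
x=50: ŷ = -2.1 + 0.8·50 = 37.9; e = 40.1 − 37.9 = 2.2
x=55: ŷ = -2.1 + 0.8·55 = 41.9; e = 42.7 − 41.9 = 0.8
SSE = 1.44 + 27.04 + 9 + 16 + 4.84 + 0.64 = 58.96
s = √(58.96/4) = 3.83927
e/s = -1.2 / 3.83927 = -0.31

-0.31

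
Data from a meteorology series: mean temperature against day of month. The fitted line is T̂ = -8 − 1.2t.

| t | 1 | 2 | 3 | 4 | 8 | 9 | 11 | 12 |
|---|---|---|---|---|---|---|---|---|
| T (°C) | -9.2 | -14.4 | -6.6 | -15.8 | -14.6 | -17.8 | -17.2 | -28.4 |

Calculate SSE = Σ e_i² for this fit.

t=1: T̂ = -8 − 1.2·1 = -9.2; e = -9.2 − (-9.2) = 0
t=2: T̂ = -8 − 1.2·2 = -10.4; e = -14.4 − (-10.4) = -4
t=3: T̂ = -8 − 1.2·3 = -11.6; e = -6.6 − (-11.6) = 5
t=4: T̂ = -8 − 1.2·4 = -12.8; e = -15.8 − (-12.8) = -3
t=8: T̂ = -8 − 1.2·8 = -17.6; e = -14.6 − (-17.6) = 3
t=9: T̂ = -8 − 1.2·9 = -18.8; e = -17.8 − (-18.8) = 1
t=11: T̂ = -8 − 1.2·11 = -21.2; e = -17.2 − (-21.2) = 4
t=12: T̂ = -8 − 1.2·12 = -22.4; e = -28.4 − (-22.4) = -6
SSE = 0 + 16 + 25 + 9 + 9 + 1 + 16 + 36 = 112

SSE = 112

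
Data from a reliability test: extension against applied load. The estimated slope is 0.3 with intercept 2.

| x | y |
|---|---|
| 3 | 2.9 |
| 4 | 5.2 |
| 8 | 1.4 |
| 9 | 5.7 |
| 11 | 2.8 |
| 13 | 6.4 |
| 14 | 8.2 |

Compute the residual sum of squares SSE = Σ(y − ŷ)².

x=3: ŷ = 2 + 0.3·3 = 2.9; r = 2.9 − 2.9 = 0
x=4: ŷ = 2 + 0.3·4 = 3.2; r = 5.2 − 3.2 = 2
x=8: ŷ = 2 + 0.3·8 = 4.4; r = 1.4 − 4.4 = -3
x=9: ŷ = 2 + 0.3·9 = 4.7; r = 5.7 − 4.7 = 1
x=11: ŷ = 2 + 0.3·11 = 5.3; r = 2.8 − 5.3 = -2.5
x=13: ŷ = 2 + 0.3·13 = 5.9; r = 6.4 − 5.9 = 0.5
x=14: ŷ = 2 + 0.3·14 = 6.2; r = 8.2 − 6.2 = 2
SSE = 0 + 4 + 9 + 1 + 6.25 + 0.25 + 4 = 24.5

SSE = 24.5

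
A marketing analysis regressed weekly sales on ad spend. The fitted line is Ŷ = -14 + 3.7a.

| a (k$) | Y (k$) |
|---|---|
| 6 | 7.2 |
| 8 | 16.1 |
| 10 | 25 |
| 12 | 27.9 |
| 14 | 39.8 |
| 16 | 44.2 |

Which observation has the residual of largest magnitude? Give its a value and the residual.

a=6: Ŷ = -14 + 3.7·6 = 8.2; e = 7.2 − 8.2 = -1
a=8: Ŷ = -14 + 3.7·8 = 15.6; e = 16.1 − 15.6 = 0.5
a=10: Ŷ = -14 + 3.7·10 = 23; e = 25 − 23 = 2
a=12: Ŷ = -14 + 3.7·12 = 30.4; e = 27.9 − 30.4 = -2.5
a=14: Ŷ = -14 + 3.7·14 = 37.8; e = 39.8 − 37.8 = 2
a=16: Ŷ = -14 + 3.7·16 = 45.2; e = 44.2 − 45.2 = -1
Largest |e| is 2.5 at a = 12, residual -2.5.

a = 12, e = -2.5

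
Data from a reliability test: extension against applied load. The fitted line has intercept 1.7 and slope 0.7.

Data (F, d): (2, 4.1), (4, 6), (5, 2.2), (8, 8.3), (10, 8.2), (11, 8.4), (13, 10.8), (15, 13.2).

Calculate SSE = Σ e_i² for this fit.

F=2: ŷ = 1.7 + 0.7·2 = 3.1; e = 4.1 − 3.1 = 1
F=4: ŷ = 1.7 + 0.7·4 = 4.5; e = 6 − 4.5 = 1.5
F=5: ŷ = 1.7 + 0.7·5 = 5.2; e = 2.2 − 5.2 = -3
F=8: ŷ = 1.7 + 0.7·8 = 7.3; e = 8.3 − 7.3 = 1
F=10: ŷ = 1.7 + 0.7·10 = 8.7; e = 8.2 − 8.7 = -0.5
F=11: ŷ = 1.7 + 0.7·11 = 9.4; e = 8.4 − 9.4 = -1
F=13: ŷ = 1.7 + 0.7·13 = 10.8; e = 10.8 − 10.8 = 0
F=15: ŷ = 1.7 + 0.7·15 = 12.2; e = 13.2 − 12.2 = 1
SSE = 1 + 2.25 + 9 + 1 + 0.25 + 1 + 0 + 1 = 15.5

SSE = 15.5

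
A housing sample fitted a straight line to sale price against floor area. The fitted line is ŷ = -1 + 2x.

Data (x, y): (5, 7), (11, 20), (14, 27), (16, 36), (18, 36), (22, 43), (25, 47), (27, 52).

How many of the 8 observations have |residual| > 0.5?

x=5: ŷ = -1 + 2·5 = 9; e = 7 − 9 = -2
x=11: ŷ = -1 + 2·11 = 21; e = 20 − 21 = -1
x=14: ŷ = -1 + 2·14 = 27; e = 27 − 27 = 0
x=16: ŷ = -1 + 2·16 = 31; e = 36 − 31 = 5
x=18: ŷ = -1 + 2·18 = 35; e = 36 − 35 = 1
x=22: ŷ = -1 + 2·22 = 43; e = 43 − 43 = 0
x=25: ŷ = -1 + 2·25 = 49; e = 47 − 49 = -2
x=27: ŷ = -1 + 2·27 = 53; e = 52 − 53 = -1
|e| > 0.5: x=5 (|e|=2), x=11 (|e|=1), x=16 (|e|=5), x=18 (|e|=1), x=25 (|e|=2), x=27 (|e|=1) → 6

6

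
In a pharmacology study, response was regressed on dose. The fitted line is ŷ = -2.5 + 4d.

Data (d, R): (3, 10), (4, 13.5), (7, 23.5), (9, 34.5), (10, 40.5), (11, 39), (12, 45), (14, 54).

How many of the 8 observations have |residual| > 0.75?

4

d=3: ŷ = -2.5 + 4·3 = 9.5; e = 10 − 9.5 = 0.5
d=4: ŷ = -2.5 + 4·4 = 13.5; e = 13.5 − 13.5 = 0
d=7: ŷ = -2.5 + 4·7 = 25.5; e = 23.5 − 25.5 = -2
d=9: ŷ = -2.5 + 4·9 = 33.5; e = 34.5 − 33.5 = 1
d=10: ŷ = -2.5 + 4·10 = 37.5; e = 40.5 − 37.5 = 3
d=11: ŷ = -2.5 + 4·11 = 41.5; e = 39 − 41.5 = -2.5
d=12: ŷ = -2.5 + 4·12 = 45.5; e = 45 − 45.5 = -0.5
d=14: ŷ = -2.5 + 4·14 = 53.5; e = 54 − 53.5 = 0.5
|e| > 0.75: d=7 (|e|=2), d=9 (|e|=1), d=10 (|e|=3), d=11 (|e|=2.5) → 4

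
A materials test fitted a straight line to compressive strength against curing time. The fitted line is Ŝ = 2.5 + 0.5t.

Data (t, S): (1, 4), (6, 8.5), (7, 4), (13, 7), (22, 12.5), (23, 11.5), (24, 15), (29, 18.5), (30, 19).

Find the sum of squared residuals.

SSE = 30

t=1: Ŝ = 2.5 + 0.5·1 = 3; e = 4 − 3 = 1
t=6: Ŝ = 2.5 + 0.5·6 = 5.5; e = 8.5 − 5.5 = 3
t=7: Ŝ = 2.5 + 0.5·7 = 6; e = 4 − 6 = -2
t=13: Ŝ = 2.5 + 0.5·13 = 9; e = 7 − 9 = -2
t=22: Ŝ = 2.5 + 0.5·22 = 13.5; e = 12.5 − 13.5 = -1
t=23: Ŝ = 2.5 + 0.5·23 = 14; e = 11.5 − 14 = -2.5
t=24: Ŝ = 2.5 + 0.5·24 = 14.5; e = 15 − 14.5 = 0.5
t=29: Ŝ = 2.5 + 0.5·29 = 17; e = 18.5 − 17 = 1.5
t=30: Ŝ = 2.5 + 0.5·30 = 17.5; e = 19 − 17.5 = 1.5
SSE = 1 + 9 + 4 + 4 + 1 + 6.25 + 0.25 + 2.25 + 2.25 = 30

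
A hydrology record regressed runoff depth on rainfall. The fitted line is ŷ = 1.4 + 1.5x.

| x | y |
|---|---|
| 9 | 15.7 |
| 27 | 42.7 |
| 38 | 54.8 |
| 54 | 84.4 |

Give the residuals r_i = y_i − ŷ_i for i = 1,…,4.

x=9: ŷ = 1.4 + 1.5·9 = 14.9; r = 15.7 − 14.9 = 0.8
x=27: ŷ = 1.4 + 1.5·27 = 41.9; r = 42.7 − 41.9 = 0.8
x=38: ŷ = 1.4 + 1.5·38 = 58.4; r = 54.8 − 58.4 = -3.6
x=54: ŷ = 1.4 + 1.5·54 = 82.4; r = 84.4 − 82.4 = 2

0.8, 0.8, -3.6, 2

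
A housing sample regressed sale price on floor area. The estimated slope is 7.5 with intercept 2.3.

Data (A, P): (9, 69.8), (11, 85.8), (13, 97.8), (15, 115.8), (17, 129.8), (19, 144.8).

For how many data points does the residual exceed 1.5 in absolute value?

A=9: P̂ = 2.3 + 7.5·9 = 69.8; r = 69.8 − 69.8 = 0
A=11: P̂ = 2.3 + 7.5·11 = 84.8; r = 85.8 − 84.8 = 1
A=13: P̂ = 2.3 + 7.5·13 = 99.8; r = 97.8 − 99.8 = -2
A=15: P̂ = 2.3 + 7.5·15 = 114.8; r = 115.8 − 114.8 = 1
A=17: P̂ = 2.3 + 7.5·17 = 129.8; r = 129.8 − 129.8 = 0
A=19: P̂ = 2.3 + 7.5·19 = 144.8; r = 144.8 − 144.8 = 0
|r| > 1.5: A=13 (|r|=2) → 1

1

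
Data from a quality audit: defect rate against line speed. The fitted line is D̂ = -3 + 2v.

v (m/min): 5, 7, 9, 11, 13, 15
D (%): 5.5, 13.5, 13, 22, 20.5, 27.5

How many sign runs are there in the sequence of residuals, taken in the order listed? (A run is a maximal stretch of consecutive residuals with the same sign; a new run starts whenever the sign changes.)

6 runs

v=5: D̂ = -3 + 2·5 = 7; e = 5.5 − 7 = -1.5
v=7: D̂ = -3 + 2·7 = 11; e = 13.5 − 11 = 2.5
v=9: D̂ = -3 + 2·9 = 15; e = 13 − 15 = -2
v=11: D̂ = -3 + 2·11 = 19; e = 22 − 19 = 3
v=13: D̂ = -3 + 2·13 = 23; e = 20.5 − 23 = -2.5
v=15: D̂ = -3 + 2·15 = 27; e = 27.5 − 27 = 0.5
Signs: − + − + − +
Runs: −×1, +×1, −×1, +×1, −×1, +×1 → 6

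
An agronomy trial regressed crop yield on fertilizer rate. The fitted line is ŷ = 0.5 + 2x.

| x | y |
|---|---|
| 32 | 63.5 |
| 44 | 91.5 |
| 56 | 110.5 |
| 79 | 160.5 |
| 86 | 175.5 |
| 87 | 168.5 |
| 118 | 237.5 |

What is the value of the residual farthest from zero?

x=32: ŷ = 0.5 + 2·32 = 64.5; e = 63.5 − 64.5 = -1
x=44: ŷ = 0.5 + 2·44 = 88.5; e = 91.5 − 88.5 = 3
x=56: ŷ = 0.5 + 2·56 = 112.5; e = 110.5 − 112.5 = -2
x=79: ŷ = 0.5 + 2·79 = 158.5; e = 160.5 − 158.5 = 2
x=86: ŷ = 0.5 + 2·86 = 172.5; e = 175.5 − 172.5 = 3
x=87: ŷ = 0.5 + 2·87 = 174.5; e = 168.5 − 174.5 = -6
x=118: ŷ = 0.5 + 2·118 = 236.5; e = 237.5 − 236.5 = 1
Largest |e| is 6 at x = 87, residual -6.

e = -6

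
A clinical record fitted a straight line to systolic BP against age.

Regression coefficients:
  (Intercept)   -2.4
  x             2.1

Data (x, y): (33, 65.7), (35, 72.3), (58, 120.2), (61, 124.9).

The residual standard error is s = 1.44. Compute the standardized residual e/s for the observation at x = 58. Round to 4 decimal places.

ŷ = -2.4 + 2.1·58 = 119.4
e = 120.2 − 119.4 = 0.8
e/s = 0.8 / 1.44 = 0.5556

0.5556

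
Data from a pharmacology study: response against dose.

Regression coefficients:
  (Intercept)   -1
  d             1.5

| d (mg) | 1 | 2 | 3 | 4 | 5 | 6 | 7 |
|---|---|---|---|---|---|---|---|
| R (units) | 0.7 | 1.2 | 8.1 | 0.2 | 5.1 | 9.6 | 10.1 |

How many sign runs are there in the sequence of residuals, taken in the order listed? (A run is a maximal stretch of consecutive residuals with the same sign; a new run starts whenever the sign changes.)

d=1: R̂ = -1 + 1.5·1 = 0.5; e = 0.7 − 0.5 = 0.2
d=2: R̂ = -1 + 1.5·2 = 2; e = 1.2 − 2 = -0.8
d=3: R̂ = -1 + 1.5·3 = 3.5; e = 8.1 − 3.5 = 4.6
d=4: R̂ = -1 + 1.5·4 = 5; e = 0.2 − 5 = -4.8
d=5: R̂ = -1 + 1.5·5 = 6.5; e = 5.1 − 6.5 = -1.4
d=6: R̂ = -1 + 1.5·6 = 8; e = 9.6 − 8 = 1.6
d=7: R̂ = -1 + 1.5·7 = 9.5; e = 10.1 − 9.5 = 0.6
Signs: + − + − − + +
Runs: +×1, −×1, +×1, −×2, +×2 → 5

5 runs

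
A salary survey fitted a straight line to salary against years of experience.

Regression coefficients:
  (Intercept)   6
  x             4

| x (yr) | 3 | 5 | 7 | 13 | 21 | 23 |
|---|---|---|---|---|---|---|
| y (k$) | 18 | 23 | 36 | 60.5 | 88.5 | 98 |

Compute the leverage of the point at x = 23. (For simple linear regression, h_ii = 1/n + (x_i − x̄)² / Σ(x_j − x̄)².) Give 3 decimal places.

h = 0.505

x̄ = (3 + 5 + 7 + 13 + 21 + 23)/6 = 12
Σ(x − x̄)² = 81 + 49 + 25 + 1 + 81 + 121 = 358
h = 1/6 + (11)²/358 = 0.166667 + 0.337989 = 0.505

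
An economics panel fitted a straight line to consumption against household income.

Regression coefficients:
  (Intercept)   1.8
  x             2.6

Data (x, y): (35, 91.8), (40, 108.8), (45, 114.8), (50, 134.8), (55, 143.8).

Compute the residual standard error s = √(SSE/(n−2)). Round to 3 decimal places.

s = 3.464

x=35: ŷ = 1.8 + 2.6·35 = 92.8; e = 91.8 − 92.8 = -1
x=40: ŷ = 1.8 + 2.6·40 = 105.8; e = 108.8 − 105.8 = 3
x=45: ŷ = 1.8 + 2.6·45 = 118.8; e = 114.8 − 118.8 = -4
x=50: ŷ = 1.8 + 2.6·50 = 131.8; e = 134.8 − 131.8 = 3
x=55: ŷ = 1.8 + 2.6·55 = 144.8; e = 143.8 − 144.8 = -1
SSE = 1 + 9 + 16 + 9 + 1 = 36
s = √(36/3) = √12 ≈ 3.464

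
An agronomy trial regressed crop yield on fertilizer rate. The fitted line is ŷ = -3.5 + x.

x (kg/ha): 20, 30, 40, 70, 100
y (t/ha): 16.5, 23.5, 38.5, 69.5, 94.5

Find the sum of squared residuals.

SSE = 26

x=20: ŷ = -3.5 + 20 = 16.5; r = 16.5 − 16.5 = 0
x=30: ŷ = -3.5 + 30 = 26.5; r = 23.5 − 26.5 = -3
x=40: ŷ = -3.5 + 40 = 36.5; r = 38.5 − 36.5 = 2
x=70: ŷ = -3.5 + 70 = 66.5; r = 69.5 − 66.5 = 3
x=100: ŷ = -3.5 + 100 = 96.5; r = 94.5 − 96.5 = -2
SSE = 0 + 9 + 4 + 9 + 4 = 26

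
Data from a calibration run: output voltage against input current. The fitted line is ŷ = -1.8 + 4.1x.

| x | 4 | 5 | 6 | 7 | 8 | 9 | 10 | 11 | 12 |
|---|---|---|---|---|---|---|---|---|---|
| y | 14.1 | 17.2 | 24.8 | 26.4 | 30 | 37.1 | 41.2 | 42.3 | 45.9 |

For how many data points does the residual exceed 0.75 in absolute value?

x=4: ŷ = -1.8 + 4.1·4 = 14.6; e = 14.1 − 14.6 = -0.5
x=5: ŷ = -1.8 + 4.1·5 = 18.7; e = 17.2 − 18.7 = -1.5
x=6: ŷ = -1.8 + 4.1·6 = 22.8; e = 24.8 − 22.8 = 2
x=7: ŷ = -1.8 + 4.1·7 = 26.9; e = 26.4 − 26.9 = -0.5
x=8: ŷ = -1.8 + 4.1·8 = 31; e = 30 − 31 = -1
x=9: ŷ = -1.8 + 4.1·9 = 35.1; e = 37.1 − 35.1 = 2
x=10: ŷ = -1.8 + 4.1·10 = 39.2; e = 41.2 − 39.2 = 2
x=11: ŷ = -1.8 + 4.1·11 = 43.3; e = 42.3 − 43.3 = -1
x=12: ŷ = -1.8 + 4.1·12 = 47.4; e = 45.9 − 47.4 = -1.5
|e| > 0.75: x=5 (|e|=1.5), x=6 (|e|=2), x=8 (|e|=1), x=9 (|e|=2), x=10 (|e|=2), x=11 (|e|=1), x=12 (|e|=1.5) → 7

7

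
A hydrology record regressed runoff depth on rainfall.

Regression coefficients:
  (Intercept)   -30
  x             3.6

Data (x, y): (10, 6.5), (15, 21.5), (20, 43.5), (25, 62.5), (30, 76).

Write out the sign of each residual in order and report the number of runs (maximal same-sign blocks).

x=10: ŷ = -30 + 3.6·10 = 6; r = 6.5 − 6 = 0.5
x=15: ŷ = -30 + 3.6·15 = 24; r = 21.5 − 24 = -2.5
x=20: ŷ = -30 + 3.6·20 = 42; r = 43.5 − 42 = 1.5
x=25: ŷ = -30 + 3.6·25 = 60; r = 62.5 − 60 = 2.5
x=30: ŷ = -30 + 3.6·30 = 78; r = 76 − 78 = -2
Signs: + − + + −
Runs: +×1, −×1, +×2, −×1 → 4

4 runs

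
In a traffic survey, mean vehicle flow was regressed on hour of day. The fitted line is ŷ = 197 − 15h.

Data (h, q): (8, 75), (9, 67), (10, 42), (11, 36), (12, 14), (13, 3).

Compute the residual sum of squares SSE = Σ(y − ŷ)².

h=8: ŷ = 197 − 15·8 = 77; r = 75 − 77 = -2
h=9: ŷ = 197 − 15·9 = 62; r = 67 − 62 = 5
h=10: ŷ = 197 − 15·10 = 47; r = 42 − 47 = -5
h=11: ŷ = 197 − 15·11 = 32; r = 36 − 32 = 4
h=12: ŷ = 197 − 15·12 = 17; r = 14 − 17 = -3
h=13: ŷ = 197 − 15·13 = 2; r = 3 − 2 = 1
SSE = 4 + 25 + 25 + 16 + 9 + 1 = 80

SSE = 80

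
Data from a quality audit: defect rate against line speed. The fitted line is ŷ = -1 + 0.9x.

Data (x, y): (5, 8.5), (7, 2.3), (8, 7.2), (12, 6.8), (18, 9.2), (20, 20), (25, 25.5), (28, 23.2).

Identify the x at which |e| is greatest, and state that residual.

x=5: ŷ = -1 + 0.9·5 = 3.5; e = 8.5 − 3.5 = 5
x=7: ŷ = -1 + 0.9·7 = 5.3; e = 2.3 − 5.3 = -3
x=8: ŷ = -1 + 0.9·8 = 6.2; e = 7.2 − 6.2 = 1
x=12: ŷ = -1 + 0.9·12 = 9.8; e = 6.8 − 9.8 = -3
x=18: ŷ = -1 + 0.9·18 = 15.2; e = 9.2 − 15.2 = -6
x=20: ŷ = -1 + 0.9·20 = 17; e = 20 − 17 = 3
x=25: ŷ = -1 + 0.9·25 = 21.5; e = 25.5 − 21.5 = 4
x=28: ŷ = -1 + 0.9·28 = 24.2; e = 23.2 − 24.2 = -1
Largest |e| is 6 at x = 18, residual -6.

x = 18, e = -6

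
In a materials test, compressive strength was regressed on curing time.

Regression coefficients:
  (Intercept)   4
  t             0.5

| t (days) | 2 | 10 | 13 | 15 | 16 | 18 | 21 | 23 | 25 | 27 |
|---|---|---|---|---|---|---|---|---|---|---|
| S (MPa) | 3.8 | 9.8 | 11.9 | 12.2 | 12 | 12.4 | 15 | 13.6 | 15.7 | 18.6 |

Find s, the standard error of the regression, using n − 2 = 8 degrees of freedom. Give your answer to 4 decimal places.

t=2: ŷ = 4 + 0.5·2 = 5; e = 3.8 − 5 = -1.2
t=10: ŷ = 4 + 0.5·10 = 9; e = 9.8 − 9 = 0.8
t=13: ŷ = 4 + 0.5·13 = 10.5; e = 11.9 − 10.5 = 1.4
t=15: ŷ = 4 + 0.5·15 = 11.5; e = 12.2 − 11.5 = 0.7
t=16: ŷ = 4 + 0.5·16 = 12; e = 12 − 12 = 0
t=18: ŷ = 4 + 0.5·18 = 13; e = 12.4 − 13 = -0.6
t=21: ŷ = 4 + 0.5·21 = 14.5; e = 15 − 14.5 = 0.5
t=23: ŷ = 4 + 0.5·23 = 15.5; e = 13.6 − 15.5 = -1.9
t=25: ŷ = 4 + 0.5·25 = 16.5; e = 15.7 − 16.5 = -0.8
t=27: ŷ = 4 + 0.5·27 = 17.5; e = 18.6 − 17.5 = 1.1
SSE = 1.44 + 0.64 + 1.96 + 0.49 + 0 + 0.36 + 0.25 + 3.61 + 0.64 + 1.21 = 10.6
s = √(10.6/8) = √1.325 ≈ 1.1511

s = 1.1511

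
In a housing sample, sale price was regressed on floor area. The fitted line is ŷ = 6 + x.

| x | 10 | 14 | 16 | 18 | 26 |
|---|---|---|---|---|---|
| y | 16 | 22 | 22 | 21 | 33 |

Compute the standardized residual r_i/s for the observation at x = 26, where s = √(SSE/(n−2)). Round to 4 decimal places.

0.4629

x=10: ŷ = 6 + 10 = 16; r = 16 − 16 = 0
x=14: ŷ = 6 + 14 = 20; r = 22 − 20 = 2
x=16: ŷ = 6 + 16 = 22; r = 22 − 22 = 0
x=18: ŷ = 6 + 18 = 24; r = 21 − 24 = -3
x=26: ŷ = 6 + 26 = 32; r = 33 − 32 = 1
SSE = 0 + 4 + 0 + 9 + 1 = 14
s = √(14/3) = 2.16025
r/s = 1 / 2.16025 = 0.4629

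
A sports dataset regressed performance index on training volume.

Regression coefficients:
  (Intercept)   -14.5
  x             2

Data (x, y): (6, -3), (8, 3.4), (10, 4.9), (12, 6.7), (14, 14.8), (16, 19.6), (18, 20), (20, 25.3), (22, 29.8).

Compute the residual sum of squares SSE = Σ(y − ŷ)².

SSE = 20.54

x=6: ŷ = -14.5 + 2·6 = -2.5; r = -3 − (-2.5) = -0.5
x=8: ŷ = -14.5 + 2·8 = 1.5; r = 3.4 − 1.5 = 1.9
x=10: ŷ = -14.5 + 2·10 = 5.5; r = 4.9 − 5.5 = -0.6
x=12: ŷ = -14.5 + 2·12 = 9.5; r = 6.7 − 9.5 = -2.8
x=14: ŷ = -14.5 + 2·14 = 13.5; r = 14.8 − 13.5 = 1.3
x=16: ŷ = -14.5 + 2·16 = 17.5; r = 19.6 − 17.5 = 2.1
x=18: ŷ = -14.5 + 2·18 = 21.5; r = 20 − 21.5 = -1.5
x=20: ŷ = -14.5 + 2·20 = 25.5; r = 25.3 − 25.5 = -0.2
x=22: ŷ = -14.5 + 2·22 = 29.5; r = 29.8 − 29.5 = 0.3
SSE = 0.25 + 3.61 + 0.36 + 7.84 + 1.69 + 4.41 + 2.25 + 0.04 + 0.09 = 20.54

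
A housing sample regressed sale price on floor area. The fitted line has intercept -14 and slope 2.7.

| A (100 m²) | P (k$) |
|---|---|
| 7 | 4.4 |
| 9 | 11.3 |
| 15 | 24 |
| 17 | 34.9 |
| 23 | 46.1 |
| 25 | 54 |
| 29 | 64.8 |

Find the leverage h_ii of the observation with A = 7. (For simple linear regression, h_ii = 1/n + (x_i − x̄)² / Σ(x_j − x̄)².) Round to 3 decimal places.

Ā = (7 + 9 + 15 + 17 + 23 + 25 + 29)/7 = 17.8571
Σ(A − Ā)² = 117.878 + 78.449 + 8.16327 + 0.734694 + 26.449 + 51.0204 + 124.163 = 406.857
h = 1/7 + (-10.8571)²/406.857 = 0.142857 + 0.289727 = 0.433

h = 0.433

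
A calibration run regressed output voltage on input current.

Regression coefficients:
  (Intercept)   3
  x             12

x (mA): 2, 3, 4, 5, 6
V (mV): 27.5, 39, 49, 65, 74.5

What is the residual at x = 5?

e = 2

ŷ = 3 + 12·5 = 63
e = 65 − 63 = 2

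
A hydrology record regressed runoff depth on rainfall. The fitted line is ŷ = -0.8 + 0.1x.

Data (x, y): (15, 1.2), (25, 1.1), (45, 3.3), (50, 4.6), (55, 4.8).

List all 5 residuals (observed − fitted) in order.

0.5, -0.6, -0.4, 0.4, 0.1

x=15: ŷ = -0.8 + 0.1·15 = 0.7; e = 1.2 − 0.7 = 0.5
x=25: ŷ = -0.8 + 0.1·25 = 1.7; e = 1.1 − 1.7 = -0.6
x=45: ŷ = -0.8 + 0.1·45 = 3.7; e = 3.3 − 3.7 = -0.4
x=50: ŷ = -0.8 + 0.1·50 = 4.2; e = 4.6 − 4.2 = 0.4
x=55: ŷ = -0.8 + 0.1·55 = 4.7; e = 4.8 − 4.7 = 0.1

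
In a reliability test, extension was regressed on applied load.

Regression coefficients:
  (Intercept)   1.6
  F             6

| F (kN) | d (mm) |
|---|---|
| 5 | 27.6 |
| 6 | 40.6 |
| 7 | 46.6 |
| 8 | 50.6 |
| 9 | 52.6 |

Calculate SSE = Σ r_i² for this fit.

F=5: ŷ = 1.6 + 6·5 = 31.6; r = 27.6 − 31.6 = -4
F=6: ŷ = 1.6 + 6·6 = 37.6; r = 40.6 − 37.6 = 3
F=7: ŷ = 1.6 + 6·7 = 43.6; r = 46.6 − 43.6 = 3
F=8: ŷ = 1.6 + 6·8 = 49.6; r = 50.6 − 49.6 = 1
F=9: ŷ = 1.6 + 6·9 = 55.6; r = 52.6 − 55.6 = -3
SSE = 16 + 9 + 9 + 1 + 9 = 44

SSE = 44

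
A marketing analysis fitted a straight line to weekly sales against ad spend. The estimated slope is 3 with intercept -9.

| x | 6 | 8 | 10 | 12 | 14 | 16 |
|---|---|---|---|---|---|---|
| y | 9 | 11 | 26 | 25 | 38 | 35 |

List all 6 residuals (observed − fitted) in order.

x=6: ŷ = -9 + 3·6 = 9; e = 9 − 9 = 0
x=8: ŷ = -9 + 3·8 = 15; e = 11 − 15 = -4
x=10: ŷ = -9 + 3·10 = 21; e = 26 − 21 = 5
x=12: ŷ = -9 + 3·12 = 27; e = 25 − 27 = -2
x=14: ŷ = -9 + 3·14 = 33; e = 38 − 33 = 5
x=16: ŷ = -9 + 3·16 = 39; e = 35 − 39 = -4

0, -4, 5, -2, 5, -4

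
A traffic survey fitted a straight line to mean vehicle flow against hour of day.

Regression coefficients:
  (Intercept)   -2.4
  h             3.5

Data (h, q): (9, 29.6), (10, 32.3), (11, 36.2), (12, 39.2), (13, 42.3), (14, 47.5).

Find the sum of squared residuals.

h=9: ŷ = -2.4 + 3.5·9 = 29.1; e = 29.6 − 29.1 = 0.5
h=10: ŷ = -2.4 + 3.5·10 = 32.6; e = 32.3 − 32.6 = -0.3
h=11: ŷ = -2.4 + 3.5·11 = 36.1; e = 36.2 − 36.1 = 0.1
h=12: ŷ = -2.4 + 3.5·12 = 39.6; e = 39.2 − 39.6 = -0.4
h=13: ŷ = -2.4 + 3.5·13 = 43.1; e = 42.3 − 43.1 = -0.8
h=14: ŷ = -2.4 + 3.5·14 = 46.6; e = 47.5 − 46.6 = 0.9
SSE = 0.25 + 0.09 + 0.01 + 0.16 + 0.64 + 0.81 = 1.96

SSE = 1.96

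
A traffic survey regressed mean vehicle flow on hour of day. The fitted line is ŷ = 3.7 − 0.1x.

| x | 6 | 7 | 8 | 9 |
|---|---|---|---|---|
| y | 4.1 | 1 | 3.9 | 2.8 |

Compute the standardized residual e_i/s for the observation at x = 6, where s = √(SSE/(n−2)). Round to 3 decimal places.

x=6: ŷ = 3.7 − 0.1·6 = 3.1; e = 4.1 − 3.1 = 1
x=7: ŷ = 3.7 − 0.1·7 = 3; e = 1 − 3 = -2
x=8: ŷ = 3.7 − 0.1·8 = 2.9; e = 3.9 − 2.9 = 1
x=9: ŷ = 3.7 − 0.1·9 = 2.8; e = 2.8 − 2.8 = 0
SSE = 1 + 4 + 1 + 0 = 6
s = √(6/2) = 1.73205
e/s = 1 / 1.73205 = 0.577

0.577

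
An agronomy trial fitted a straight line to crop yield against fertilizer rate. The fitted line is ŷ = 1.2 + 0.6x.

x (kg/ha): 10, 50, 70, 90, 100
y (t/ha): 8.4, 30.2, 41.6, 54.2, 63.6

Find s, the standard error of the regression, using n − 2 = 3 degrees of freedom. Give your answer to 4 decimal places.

s = 1.9799

x=10: ŷ = 1.2 + 0.6·10 = 7.2; r = 8.4 − 7.2 = 1.2
x=50: ŷ = 1.2 + 0.6·50 = 31.2; r = 30.2 − 31.2 = -1
x=70: ŷ = 1.2 + 0.6·70 = 43.2; r = 41.6 − 43.2 = -1.6
x=90: ŷ = 1.2 + 0.6·90 = 55.2; r = 54.2 − 55.2 = -1
x=100: ŷ = 1.2 + 0.6·100 = 61.2; r = 63.6 − 61.2 = 2.4
SSE = 1.44 + 1 + 2.56 + 1 + 5.76 = 11.76
s = √(11.76/3) = √3.92 ≈ 1.9799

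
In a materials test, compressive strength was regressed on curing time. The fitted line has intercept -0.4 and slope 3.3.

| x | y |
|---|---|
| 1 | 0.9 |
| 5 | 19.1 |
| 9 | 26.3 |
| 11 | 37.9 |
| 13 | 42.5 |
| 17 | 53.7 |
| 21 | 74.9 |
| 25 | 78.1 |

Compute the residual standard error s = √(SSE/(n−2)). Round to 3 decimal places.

x=1: ŷ = -0.4 + 3.3·1 = 2.9; r = 0.9 − 2.9 = -2
x=5: ŷ = -0.4 + 3.3·5 = 16.1; r = 19.1 − 16.1 = 3
x=9: ŷ = -0.4 + 3.3·9 = 29.3; r = 26.3 − 29.3 = -3
x=11: ŷ = -0.4 + 3.3·11 = 35.9; r = 37.9 − 35.9 = 2
x=13: ŷ = -0.4 + 3.3·13 = 42.5; r = 42.5 − 42.5 = 0
x=17: ŷ = -0.4 + 3.3·17 = 55.7; r = 53.7 − 55.7 = -2
x=21: ŷ = -0.4 + 3.3·21 = 68.9; r = 74.9 − 68.9 = 6
x=25: ŷ = -0.4 + 3.3·25 = 82.1; r = 78.1 − 82.1 = -4
SSE = 4 + 9 + 9 + 4 + 0 + 4 + 36 + 16 = 82
s = √(82/6) = √13.6667 ≈ 3.697

s = 3.697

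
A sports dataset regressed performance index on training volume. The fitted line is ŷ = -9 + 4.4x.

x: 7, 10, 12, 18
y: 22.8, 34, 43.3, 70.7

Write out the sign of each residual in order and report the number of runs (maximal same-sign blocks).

x=7: ŷ = -9 + 4.4·7 = 21.8; r = 22.8 − 21.8 = 1
x=10: ŷ = -9 + 4.4·10 = 35; r = 34 − 35 = -1
x=12: ŷ = -9 + 4.4·12 = 43.8; r = 43.3 − 43.8 = -0.5
x=18: ŷ = -9 + 4.4·18 = 70.2; r = 70.7 − 70.2 = 0.5
Signs: + − − +
Runs: +×1, −×2, +×1 → 3

3 runs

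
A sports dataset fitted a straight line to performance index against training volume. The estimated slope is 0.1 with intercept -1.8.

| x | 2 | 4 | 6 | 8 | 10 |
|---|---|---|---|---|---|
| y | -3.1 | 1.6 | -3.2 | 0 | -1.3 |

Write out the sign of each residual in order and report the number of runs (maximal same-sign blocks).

x=2: ŷ = -1.8 + 0.1·2 = -1.6; e = -3.1 − (-1.6) = -1.5
x=4: ŷ = -1.8 + 0.1·4 = -1.4; e = 1.6 − (-1.4) = 3
x=6: ŷ = -1.8 + 0.1·6 = -1.2; e = -3.2 − (-1.2) = -2
x=8: ŷ = -1.8 + 0.1·8 = -1; e = 0 − (-1) = 1
x=10: ŷ = -1.8 + 0.1·10 = -0.8; e = -1.3 − (-0.8) = -0.5
Signs: − + − + −
Runs: −×1, +×1, −×1, +×1, −×1 → 5

5 runs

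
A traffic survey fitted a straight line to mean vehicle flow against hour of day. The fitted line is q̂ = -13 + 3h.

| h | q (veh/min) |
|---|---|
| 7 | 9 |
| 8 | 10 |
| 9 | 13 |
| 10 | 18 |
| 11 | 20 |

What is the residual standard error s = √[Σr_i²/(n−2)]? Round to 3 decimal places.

s = 1.155

h=7: q̂ = -13 + 3·7 = 8; r = 9 − 8 = 1
h=8: q̂ = -13 + 3·8 = 11; r = 10 − 11 = -1
h=9: q̂ = -13 + 3·9 = 14; r = 13 − 14 = -1
h=10: q̂ = -13 + 3·10 = 17; r = 18 − 17 = 1
h=11: q̂ = -13 + 3·11 = 20; r = 20 − 20 = 0
SSE = 1 + 1 + 1 + 1 + 0 = 4
s = √(4/3) = √1.33333 ≈ 1.155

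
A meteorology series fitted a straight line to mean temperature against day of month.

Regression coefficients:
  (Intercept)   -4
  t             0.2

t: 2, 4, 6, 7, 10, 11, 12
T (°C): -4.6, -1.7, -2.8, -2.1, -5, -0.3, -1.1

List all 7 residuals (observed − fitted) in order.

t=2: ŷ = -4 + 0.2·2 = -3.6; e = -4.6 − (-3.6) = -1
t=4: ŷ = -4 + 0.2·4 = -3.2; e = -1.7 − (-3.2) = 1.5
t=6: ŷ = -4 + 0.2·6 = -2.8; e = -2.8 − (-2.8) = 0
t=7: ŷ = -4 + 0.2·7 = -2.6; e = -2.1 − (-2.6) = 0.5
t=10: ŷ = -4 + 0.2·10 = -2; e = -5 − (-2) = -3
t=11: ŷ = -4 + 0.2·11 = -1.8; e = -0.3 − (-1.8) = 1.5
t=12: ŷ = -4 + 0.2·12 = -1.6; e = -1.1 − (-1.6) = 0.5

-1, 1.5, 0, 0.5, -3, 1.5, 0.5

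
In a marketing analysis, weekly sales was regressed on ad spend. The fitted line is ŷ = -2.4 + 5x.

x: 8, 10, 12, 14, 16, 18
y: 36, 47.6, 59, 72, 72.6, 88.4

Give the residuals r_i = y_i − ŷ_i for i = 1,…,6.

-1.6, 0, 1.4, 4.4, -5, 0.8

x=8: ŷ = -2.4 + 5·8 = 37.6; r = 36 − 37.6 = -1.6
x=10: ŷ = -2.4 + 5·10 = 47.6; r = 47.6 − 47.6 = 0
x=12: ŷ = -2.4 + 5·12 = 57.6; r = 59 − 57.6 = 1.4
x=14: ŷ = -2.4 + 5·14 = 67.6; r = 72 − 67.6 = 4.4
x=16: ŷ = -2.4 + 5·16 = 77.6; r = 72.6 − 77.6 = -5
x=18: ŷ = -2.4 + 5·18 = 87.6; r = 88.4 − 87.6 = 0.8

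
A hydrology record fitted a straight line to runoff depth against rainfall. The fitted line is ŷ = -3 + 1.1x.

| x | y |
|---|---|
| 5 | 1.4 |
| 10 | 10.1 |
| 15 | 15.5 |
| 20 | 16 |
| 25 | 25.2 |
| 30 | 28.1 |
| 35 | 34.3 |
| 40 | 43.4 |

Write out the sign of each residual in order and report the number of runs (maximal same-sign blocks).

6 runs

x=5: ŷ = -3 + 1.1·5 = 2.5; e = 1.4 − 2.5 = -1.1
x=10: ŷ = -3 + 1.1·10 = 8; e = 10.1 − 8 = 2.1
x=15: ŷ = -3 + 1.1·15 = 13.5; e = 15.5 − 13.5 = 2
x=20: ŷ = -3 + 1.1·20 = 19; e = 16 − 19 = -3
x=25: ŷ = -3 + 1.1·25 = 24.5; e = 25.2 − 24.5 = 0.7
x=30: ŷ = -3 + 1.1·30 = 30; e = 28.1 − 30 = -1.9
x=35: ŷ = -3 + 1.1·35 = 35.5; e = 34.3 − 35.5 = -1.2
x=40: ŷ = -3 + 1.1·40 = 41; e = 43.4 − 41 = 2.4
Signs: − + + − + − − +
Runs: −×1, +×2, −×1, +×1, −×2, +×1 → 6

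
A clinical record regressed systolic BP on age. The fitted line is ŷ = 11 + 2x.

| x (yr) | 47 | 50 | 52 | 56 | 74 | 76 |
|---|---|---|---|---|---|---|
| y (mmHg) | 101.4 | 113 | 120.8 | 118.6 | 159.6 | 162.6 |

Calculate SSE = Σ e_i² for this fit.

x=47: ŷ = 11 + 2·47 = 105; e = 101.4 − 105 = -3.6
x=50: ŷ = 11 + 2·50 = 111; e = 113 − 111 = 2
x=52: ŷ = 11 + 2·52 = 115; e = 120.8 − 115 = 5.8
x=56: ŷ = 11 + 2·56 = 123; e = 118.6 − 123 = -4.4
x=74: ŷ = 11 + 2·74 = 159; e = 159.6 − 159 = 0.6
x=76: ŷ = 11 + 2·76 = 163; e = 162.6 − 163 = -0.4
SSE = 12.96 + 4 + 33.64 + 19.36 + 0.36 + 0.16 = 70.48

SSE = 70.48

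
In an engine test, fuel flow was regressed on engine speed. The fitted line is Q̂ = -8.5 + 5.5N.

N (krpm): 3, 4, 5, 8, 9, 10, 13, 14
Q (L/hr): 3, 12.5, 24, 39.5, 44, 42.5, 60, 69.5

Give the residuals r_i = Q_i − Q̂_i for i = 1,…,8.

-5, -1, 5, 4, 3, -4, -3, 1

N=3: Q̂ = -8.5 + 5.5·3 = 8; r = 3 − 8 = -5
N=4: Q̂ = -8.5 + 5.5·4 = 13.5; r = 12.5 − 13.5 = -1
N=5: Q̂ = -8.5 + 5.5·5 = 19; r = 24 − 19 = 5
N=8: Q̂ = -8.5 + 5.5·8 = 35.5; r = 39.5 − 35.5 = 4
N=9: Q̂ = -8.5 + 5.5·9 = 41; r = 44 − 41 = 3
N=10: Q̂ = -8.5 + 5.5·10 = 46.5; r = 42.5 − 46.5 = -4
N=13: Q̂ = -8.5 + 5.5·13 = 63; r = 60 − 63 = -3
N=14: Q̂ = -8.5 + 5.5·14 = 68.5; r = 69.5 − 68.5 = 1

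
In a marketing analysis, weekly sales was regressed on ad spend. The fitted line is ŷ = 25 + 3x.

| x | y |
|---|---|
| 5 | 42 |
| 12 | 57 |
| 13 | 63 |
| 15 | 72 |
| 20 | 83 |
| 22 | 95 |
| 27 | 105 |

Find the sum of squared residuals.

SSE = 46

x=5: ŷ = 25 + 3·5 = 40; r = 42 − 40 = 2
x=12: ŷ = 25 + 3·12 = 61; r = 57 − 61 = -4
x=13: ŷ = 25 + 3·13 = 64; r = 63 − 64 = -1
x=15: ŷ = 25 + 3·15 = 70; r = 72 − 70 = 2
x=20: ŷ = 25 + 3·20 = 85; r = 83 − 85 = -2
x=22: ŷ = 25 + 3·22 = 91; r = 95 − 91 = 4
x=27: ŷ = 25 + 3·27 = 106; r = 105 − 106 = -1
SSE = 4 + 16 + 1 + 4 + 4 + 16 + 1 = 46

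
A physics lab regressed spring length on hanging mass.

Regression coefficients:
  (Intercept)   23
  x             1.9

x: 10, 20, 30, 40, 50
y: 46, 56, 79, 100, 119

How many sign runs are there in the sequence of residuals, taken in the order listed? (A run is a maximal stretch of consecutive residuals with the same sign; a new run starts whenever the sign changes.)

x=10: ŷ = 23 + 1.9·10 = 42; e = 46 − 42 = 4
x=20: ŷ = 23 + 1.9·20 = 61; e = 56 − 61 = -5
x=30: ŷ = 23 + 1.9·30 = 80; e = 79 − 80 = -1
x=40: ŷ = 23 + 1.9·40 = 99; e = 100 − 99 = 1
x=50: ŷ = 23 + 1.9·50 = 118; e = 119 − 118 = 1
Signs: + − − + +
Runs: +×1, −×2, +×2 → 3

3 runs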